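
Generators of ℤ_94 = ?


g generates ℤ_n iff gcd(g,n) = 1
Prime factors of 94: 2, 47
Generators are g ∈ {1,...,93} not divisible by any of these primes.
Generators: {1, 3, 5, 7, 9, 11, 13, 15, 17, 19, 21, 23, 25, 27, 29, 31, 33, 35, 37, 39, 41, 43, 45, 49, 51, 53, 55, 57, 59, 61, 63, 65, 67, 69, 71, 73, 75, 77, 79, 81, 83, 85, 87, 89, 91, 93}
Number of generators = φ(94) = 46

Generators of ℤ_94 = {1, 3, 5, 7, 9, 11, 13, 15, 17, 19, 21, 23, 25, 27, 29, 31, 33, 35, 37, 39, 41, 43, 45, 49, 51, 53, 55, 57, 59, 61, 63, 65, 67, 69, 71, 73, 75, 77, 79, 81, 83, 85, 87, 89, 91, 93}


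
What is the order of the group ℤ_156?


ℤ_n has n elements.

|ℤ_156| = 156


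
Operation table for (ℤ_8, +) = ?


Elements: {0, 1, 2, 3, 4, 5, 6, 7}
Operation: addition mod 8
Entry (a, b) = (a + b) mod 8

Cayley table:
  | 0 | 1 | 2 | 3 | 4 | 5 | 6 | 7
0 | 0 | 1 | 2 | 3 | 4 | 5 | 6 | 7
1 | 1 | 2 | 3 | 4 | 5 | 6 | 7 | 0
2 | 2 | 3 | 4 | 5 | 6 | 7 | 0 | 1
3 | 3 | 4 | 5 | 6 | 7 | 0 | 1 | 2
4 | 4 | 5 | 6 | 7 | 0 | 1 | 2 | 3
5 | 5 | 6 | 7 | 0 | 1 | 2 | 3 | 4
6 | 6 | 7 | 0 | 1 | 2 | 3 | 4 | 5
7 | 7 | 0 | 1 | 2 | 3 | 4 | 5 | 6


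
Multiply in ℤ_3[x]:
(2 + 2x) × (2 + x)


Expand and collect like terms; reduce coefficients mod 3:
x^0: 2·2 = 4 ≡ 1 (mod 3)
x^1: 2·1 + 2·2 = 6 ≡ 0 (mod 3)
x^2: 2·1 = 2 ≡ 2 (mod 3)
Result: 1 + 2x^2

f · g = 1 + 2x^2


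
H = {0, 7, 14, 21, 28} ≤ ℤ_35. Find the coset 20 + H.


20 + H = {20 + h (mod 35) : h ∈ H}
20+0=20, 20+7=27, 20+14=34, 20+21=6, 20+28=13
20 + H = {6, 13, 20, 27, 34} = 6 + H

20 + H = {6, 13, 20, 27, 34}


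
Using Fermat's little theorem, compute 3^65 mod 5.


Fermat's little theorem: if p is prime and gcd(a,p)=1, then a^(p-1) ≡ 1 (mod p)
p = 5 is prime, gcd(3,5) = 1
Reduce exponent: 65 mod 4 = 1
So 3^65 ≡ 3^1 (mod 5)
3^1 mod 5 = 3

3^65 ≡ 3 (mod 5)


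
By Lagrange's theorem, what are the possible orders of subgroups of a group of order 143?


Lagrange's theorem: |H| divides |G|
|G| = 143
Divisors of 143: 1, 11, 13, 143

Possible subgroup orders: {1, 11, 13, 143}


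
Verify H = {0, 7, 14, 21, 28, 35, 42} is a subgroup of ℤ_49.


Subgroup test for H = {0, 7, 14, 21, 28, 35, 42} in (ℤ_49, +):
(1) 0 ∈ H? Yes
(2) Closure: for all a,b ∈ H, (a+b) mod 49 ∈ H? Yes
(3) Inverses: for all a ∈ H, -a mod 49 ∈ H? Yes

Yes, H is a subgroup of ℤ_49


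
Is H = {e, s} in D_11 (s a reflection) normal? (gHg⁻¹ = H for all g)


H = {e, s} in D_11 (s a reflection)
r·s·r⁻¹ = sr⁻² ≠ s for n ≥ 3, so {e, s} is not closed under conjugation

No, not a normal subgroup


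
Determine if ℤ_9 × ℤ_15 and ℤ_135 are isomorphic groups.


Comparing ℤ_9 × ℤ_15 and ℤ_135:
gcd(9,15) = 3 ≠ 1. Max element order in ℤ_9×ℤ_15 is lcm(9,15) = 45 < 135, so it has no element of order 135

No, ℤ_9 × ℤ_15 ≇ ℤ_135


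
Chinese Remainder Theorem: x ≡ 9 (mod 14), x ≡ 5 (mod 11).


m₁ = 14, m₂ = 11, gcd = 1, so CRT applies. M = m₁·m₂ = 154
Let M₁ = M/m₁ = 11, M₂ = M/m₂ = 14
Find y₁ ≡ M₁⁻¹ (mod m₁): 11⁻¹ ≡ 9 (mod 14)
Find y₂ ≡ M₂⁻¹ (mod m₂): 14⁻¹ ≡ 4 (mod 11)
x = a₁·M₁·y₁ + a₂·M₂·y₂ = 9·11·9 + 5·14·4 = 1171
Reduce mod 154: x ≡ 93
Check: 93 mod 14 = 9 ✓, 93 mod 11 = 5 ✓

x ≡ 93 (mod 154)


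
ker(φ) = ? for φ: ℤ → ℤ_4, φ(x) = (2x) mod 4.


Kernel = preimage of identity
ker(φ) = {x ∈ ℤ : 2x ≡ 0 (mod 4)}. gcd(2,4) = 2, so 2x ≡ 0 (mod 4) ⟺ x ≡ 0 (mod 4/2 = 2). Hence ker(φ) = 2ℤ

ker(φ) = 2ℤ


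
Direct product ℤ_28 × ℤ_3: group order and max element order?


|ℤ_28 × ℤ_3| = 28 × 3 = 84
Max element order = lcm(28,3) = 84
Cyclic? Yes (gcd=1)

|ℤ_28×ℤ_3| = 84, max element order = 84


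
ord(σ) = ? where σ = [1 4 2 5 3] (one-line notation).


Cycle decomposition: (2 4 5 3)
Cycle lengths: 4
Order = lcm(4) = 4

ord(σ) = 4


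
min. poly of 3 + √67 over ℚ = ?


Let α = 3 + √67. Then α - 3 = √67, so (α - 3)² = 67, giving α² - 6α - 58 = 0. Degree 2 and α ∉ ℚ, so this is the minimal polynomial.

Minimal polynomial: x² - 6x - 58


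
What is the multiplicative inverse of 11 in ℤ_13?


Use the extended Euclidean algorithm to write 1 = 11·s + 13·t; then s mod 13 is the inverse.
Euclidean algorithm:
  11 = 0·13 + 11
  13 = 1·11 + 2
  11 = 5·2 + 1
  2 = 2·1 + 0
gcd(11,13) = 1
Back-substitution gives: 11·(6) + 13·(-5) = 1
So 11⁻¹ ≡ 6 ≡ 6 (mod 13)
Check: 11 × 6 = 66 ≡ 1 (mod 13) ✓

11⁻¹ ≡ 6 (mod 13)


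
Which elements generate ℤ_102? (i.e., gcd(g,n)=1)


g generates ℤ_n iff gcd(g,n) = 1
Prime factors of 102: 2, 3, 17
Generators are g ∈ {1,...,101} not divisible by any of these primes.
Generators: {1, 5, 7, 11, 13, 19, 23, 25, 29, 31, 35, 37, 41, 43, 47, 49, 53, 55, 59, 61, 65, 67, 71, 73, 77, 79, 83, 89, 91, 95, 97, 101}
Number of generators = φ(102) = 32

Generators of ℤ_102 = {1, 5, 7, 11, 13, 19, 23, 25, 29, 31, 35, 37, 41, 43, 47, 49, 53, 55, 59, 61, 65, 67, 71, 73, 77, 79, 83, 89, 91, 95, 97, 101}


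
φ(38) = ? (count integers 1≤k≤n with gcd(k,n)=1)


Factor n: 38 = 2 × 19
φ(n) = n · ∏(1 - 1/p) over distinct primes p | n
φ(38) = 38 · (1 - 1/2) · (1 - 1/19) = 18

φ(38) = 18


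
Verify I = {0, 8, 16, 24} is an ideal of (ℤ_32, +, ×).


Check ideal conditions for I = {0, 8, 16, 24} in ℤ_32:
(1) I is an additive subgroup? Yes
(2) For r ∈ ℤ_32 and a ∈ I: r·a ∈ I? Yes

Yes, I is an ideal of ℤ_32


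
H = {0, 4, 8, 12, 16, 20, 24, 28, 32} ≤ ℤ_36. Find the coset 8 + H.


8 + H = {8 + h (mod 36) : h ∈ H}
8+0=8, 8+4=12, 8+8=16, 8+12=20, 8+16=24, 8+20=28, 8+24=32, 8+28=0, 8+32=4
8 + H = {0, 4, 8, 12, 16, 20, 24, 28, 32} = 0 + H

8 + H = {0, 4, 8, 12, 16, 20, 24, 28, 32}


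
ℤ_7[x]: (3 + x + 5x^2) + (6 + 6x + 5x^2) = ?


Add coefficients mod 7:
x^0: 3 + 6 = 2 (mod 7)
x^1: 1 + 6 = 0 (mod 7)
x^2: 5 + 5 = 3 (mod 7)
Result: 2 + 3x^2

f + g = 2 + 3x^2


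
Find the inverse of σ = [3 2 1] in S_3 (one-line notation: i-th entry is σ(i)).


To find σ⁻¹, swap domain and range:
σ(1) = 3 → σ⁻¹(3) = 1
σ(2) = 2 → σ⁻¹(2) = 2
σ(3) = 1 → σ⁻¹(1) = 3

σ⁻¹ = [3 2 1]


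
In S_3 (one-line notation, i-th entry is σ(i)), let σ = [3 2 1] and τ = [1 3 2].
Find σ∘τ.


σ∘τ: apply τ first, then σ
1 →τ 1 →σ 3
2 →τ 3 →σ 1
3 →τ 2 →σ 2

σ∘τ = [3 1 2]


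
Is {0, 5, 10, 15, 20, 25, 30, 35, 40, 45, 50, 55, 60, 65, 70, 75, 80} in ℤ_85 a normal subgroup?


H = {0, 5, 10, 15, 20, 25, 30, 35, 40, 45, 50, 55, 60, 65, 70, 75, 80} in ℤ_85
ℤ_85 is abelian; every subgroup of an abelian group is normal

Yes, normal subgroup


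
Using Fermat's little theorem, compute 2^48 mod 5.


Fermat's little theorem: if p is prime and gcd(a,p)=1, then a^(p-1) ≡ 1 (mod p)
p = 5 is prime, gcd(2,5) = 1
Reduce exponent: 48 mod 4 = 0
So 2^48 ≡ 2^0 (mod 5)
2^0 = 1

2^48 ≡ 1 (mod 5)


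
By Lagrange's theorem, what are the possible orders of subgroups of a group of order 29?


Lagrange's theorem: |H| divides |G|
|G| = 29
Divisors of 29: 1, 29

Possible subgroup orders: {1, 29}


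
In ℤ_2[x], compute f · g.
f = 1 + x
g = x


Expand and collect like terms; reduce coefficients mod 2:
x^0: 1·0 = 0 ≡ 0 (mod 2)
x^1: 1·1 + 1·0 = 1 ≡ 1 (mod 2)
x^2: 1·1 = 1 ≡ 1 (mod 2)
Result: x + x^2

f · g = x + x^2


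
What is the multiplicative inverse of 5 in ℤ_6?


Use the extended Euclidean algorithm to write 1 = 5·s + 6·t; then s mod 6 is the inverse.
Euclidean algorithm:
  5 = 0·6 + 5
  6 = 1·5 + 1
  5 = 5·1 + 0
gcd(5,6) = 1
Back-substitution gives: 5·(-1) + 6·(1) = 1
So 5⁻¹ ≡ -1 ≡ 5 (mod 6)
Check: 5 × 5 = 25 ≡ 1 (mod 6) ✓

5⁻¹ ≡ 5 (mod 6)


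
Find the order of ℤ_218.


ℤ_n has n elements.

|ℤ_218| = 218


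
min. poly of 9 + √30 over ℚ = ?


Let α = 9 + √30. Then α - 9 = √30, so (α - 9)² = 30, giving α² - 18α + 51 = 0. Degree 2 and α ∉ ℚ, so this is the minimal polynomial.

Minimal polynomial: x² - 18x + 51


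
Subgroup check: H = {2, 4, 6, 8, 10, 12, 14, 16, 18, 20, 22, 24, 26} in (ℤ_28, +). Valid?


Subgroup test for H = {2, 4, 6, 8, 10, 12, 14, 16, 18, 20, 22, 24, 26} in (ℤ_28, +):
(1) 0 ∈ H? No
(2) Closure: for all a,b ∈ H, (a+b) mod 28 ∈ H? No  [counterexample: 2 + 26 = 0 ∉ H]
(3) Inverses: for all a ∈ H, -a mod 28 ∈ H? Yes

No, H is not a subgroup of ℤ_28


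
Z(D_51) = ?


Z(G) = {g ∈ G | gx = xg for all x ∈ G}
For odd n, Z(D_n) = {e}: no nontrivial rotation commutes with all reflections

Z(D_51) = {e}


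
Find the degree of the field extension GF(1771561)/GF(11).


GF(1771561) = GF(11^6), so the extension degree is 6

[GF(1771561)/GF(11)] = 6


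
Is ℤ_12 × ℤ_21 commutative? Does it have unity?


Direct product ring; commutative with unity (1,1); but (1,0)·(0,1) = (0,0) gives zero divisors, so not an integral domain
Commutative: Yes
Integral domain: No
Has unity: Yes

ℤ_12 × ℤ_21: Commutative=Yes, Unity=Yes


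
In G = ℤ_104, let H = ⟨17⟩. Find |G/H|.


|⟨17⟩| = n / gcd(17, 104) = 104 / 1 = 104
H is normal (ℤ_104 is abelian).
|G/H| = |G| / |H| = 104 / 104 = 1

|G/H| = 1


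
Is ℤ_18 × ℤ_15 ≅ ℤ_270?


Comparing ℤ_18 × ℤ_15 and ℤ_270:
gcd(18,15) = 3 ≠ 1. Max element order in ℤ_18×ℤ_15 is lcm(18,15) = 90 < 270, so it has no element of order 270

No, ℤ_18 × ℤ_15 ≇ ℤ_270


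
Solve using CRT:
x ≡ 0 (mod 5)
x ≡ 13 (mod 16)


m₁ = 5, m₂ = 16, gcd = 1, so CRT applies. M = m₁·m₂ = 80
Let M₁ = M/m₁ = 16, M₂ = M/m₂ = 5
Find y₁ ≡ M₁⁻¹ (mod m₁): 16⁻¹ ≡ 1 (mod 5)
Find y₂ ≡ M₂⁻¹ (mod m₂): 5⁻¹ ≡ 13 (mod 16)
x = a₁·M₁·y₁ + a₂·M₂·y₂ = 0·16·1 + 13·5·13 = 845
Reduce mod 80: x ≡ 45
Check: 45 mod 5 = 0 ✓, 45 mod 16 = 13 ✓

x ≡ 45 (mod 80)


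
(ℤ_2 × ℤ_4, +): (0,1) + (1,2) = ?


Operation: componentwise addition mod (2, 4)
(0,1) + (1,2) = ((a₁+b₁) mod 2, (a₂+b₂) mod 4) with a = (0,1), b = (1,2)

(0,1) + (1,2) = (1,3)


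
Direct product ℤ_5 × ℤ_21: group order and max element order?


|ℤ_5 × ℤ_21| = 5 × 21 = 105
Max element order = lcm(5,21) = 105
Cyclic? Yes (gcd=1)

|ℤ_5×ℤ_21| = 105, max element order = 105


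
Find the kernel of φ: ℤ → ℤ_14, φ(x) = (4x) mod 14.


Kernel = preimage of identity
ker(φ) = {x ∈ ℤ : 4x ≡ 0 (mod 14)}. gcd(4,14) = 2, so 4x ≡ 0 (mod 14) ⟺ x ≡ 0 (mod 14/2 = 7). Hence ker(φ) = 7ℤ

ker(φ) = 7ℤ


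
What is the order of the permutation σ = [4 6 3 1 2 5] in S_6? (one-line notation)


Cycle decomposition: (1 4) (2 6 5)
Cycle lengths: 2, 3
Order = lcm(2, 3) = 6

ord(σ) = 6


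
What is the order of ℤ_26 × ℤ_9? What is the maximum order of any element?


|ℤ_26 × ℤ_9| = 26 × 9 = 234
Max element order = lcm(26,9) = 234
Cyclic? Yes (gcd=1)

|ℤ_26×ℤ_9| = 234, max element order = 234


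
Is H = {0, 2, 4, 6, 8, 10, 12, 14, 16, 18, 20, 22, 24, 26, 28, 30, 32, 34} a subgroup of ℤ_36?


Subgroup test for H = {0, 2, 4, 6, 8, 10, 12, 14, 16, 18, 20, 22, 24, 26, 28, 30, 32, 34} in (ℤ_36, +):
(1) 0 ∈ H? Yes
(2) Closure: for all a,b ∈ H, (a+b) mod 36 ∈ H? Yes
(3) Inverses: for all a ∈ H, -a mod 36 ∈ H? Yes

Yes, H is a subgroup of ℤ_36


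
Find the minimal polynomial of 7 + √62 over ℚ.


Let α = 7 + √62. Then α - 7 = √62, so (α - 7)² = 62, giving α² - 14α - 13 = 0. Degree 2 and α ∉ ℚ, so this is the minimal polynomial.

Minimal polynomial: x² - 14x - 13


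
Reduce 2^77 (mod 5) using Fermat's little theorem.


Fermat's little theorem: if p is prime and gcd(a,p)=1, then a^(p-1) ≡ 1 (mod p)
p = 5 is prime, gcd(2,5) = 1
Reduce exponent: 77 mod 4 = 1
So 2^77 ≡ 2^1 (mod 5)
2^1 mod 5 = 2

2^77 ≡ 2 (mod 5)


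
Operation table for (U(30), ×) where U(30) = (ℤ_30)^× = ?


Elements: {1, 7, 11, 13, 17, 19, 23, 29}
Operation: multiplication mod 30
Entry (a, b) = (a × b) mod 30

Cayley table:
   |  1 |  7 | 11 | 13 | 17 | 19 | 23 | 29
 1 |  1 |  7 | 11 | 13 | 17 | 19 | 23 | 29
 7 |  7 | 19 | 17 |  1 | 29 | 13 | 11 | 23
11 | 11 | 17 |  1 | 23 |  7 | 29 | 13 | 19
13 | 13 |  1 | 23 | 19 | 11 |  7 | 29 | 17
17 | 17 | 29 |  7 | 11 | 19 | 23 |  1 | 13
19 | 19 | 13 | 29 |  7 | 23 |  1 | 17 | 11
23 | 23 | 11 | 13 | 29 |  1 | 17 | 19 |  7
29 | 29 | 23 | 19 | 17 | 13 | 11 |  7 |  1


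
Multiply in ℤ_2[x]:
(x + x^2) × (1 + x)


Expand and collect like terms; reduce coefficients mod 2:
x^0: 0·1 = 0 ≡ 0 (mod 2)
x^1: 0·1 + 1·1 = 1 ≡ 1 (mod 2)
x^2: 1·1 + 1·1 = 2 ≡ 0 (mod 2)
x^3: 1·1 = 1 ≡ 1 (mod 2)
Result: x + x^3

f · g = x + x^3


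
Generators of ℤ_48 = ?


g generates ℤ_n iff gcd(g,n) = 1
Prime factors of 48: 2, 3
Generators are g ∈ {1,...,47} not divisible by any of these primes.
Generators: {1, 5, 7, 11, 13, 17, 19, 23, 25, 29, 31, 35, 37, 41, 43, 47}
Number of generators = φ(48) = 16

Generators of ℤ_48 = {1, 5, 7, 11, 13, 17, 19, 23, 25, 29, 31, 35, 37, 41, 43, 47}


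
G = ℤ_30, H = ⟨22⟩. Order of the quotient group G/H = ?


|⟨22⟩| = n / gcd(22, 30) = 30 / 2 = 15
H is normal (ℤ_30 is abelian).
|G/H| = |G| / |H| = 30 / 15 = 2

|G/H| = 2


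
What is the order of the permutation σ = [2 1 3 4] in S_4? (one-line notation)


Cycle decomposition: (1 2)
Cycle lengths: 2
Order = lcm(2) = 2

ord(σ) = 2


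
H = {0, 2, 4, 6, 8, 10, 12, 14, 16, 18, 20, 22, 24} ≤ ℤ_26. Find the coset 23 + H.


23 + H = {23 + h (mod 26) : h ∈ H}
23+0=23, 23+2=25, 23+4=1, 23+6=3, 23+8=5, 23+10=7, 23+12=9, 23+14=11, 23+16=13, 23+18=15, 23+20=17, 23+22=19, 23+24=21
23 + H = {1, 3, 5, 7, 9, 11, 13, 15, 17, 19, 21, 23, 25} = 1 + H

23 + H = {1, 3, 5, 7, 9, 11, 13, 15, 17, 19, 21, 23, 25}


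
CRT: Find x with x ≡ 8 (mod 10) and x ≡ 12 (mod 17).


m₁ = 10, m₂ = 17, gcd = 1, so CRT applies. M = m₁·m₂ = 170
Let M₁ = M/m₁ = 17, M₂ = M/m₂ = 10
Find y₁ ≡ M₁⁻¹ (mod m₁): 17⁻¹ ≡ 3 (mod 10)
Find y₂ ≡ M₂⁻¹ (mod m₂): 10⁻¹ ≡ 12 (mod 17)
x = a₁·M₁·y₁ + a₂·M₂·y₂ = 8·17·3 + 12·10·12 = 1848
Reduce mod 170: x ≡ 148
Check: 148 mod 10 = 8 ✓, 148 mod 17 = 12 ✓

x ≡ 148 (mod 170)


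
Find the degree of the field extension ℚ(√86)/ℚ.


√86 has minimal polynomial x² - 86 (irreducible over ℚ since 86 is squarefree)

[ℚ(√86)/ℚ] = 2


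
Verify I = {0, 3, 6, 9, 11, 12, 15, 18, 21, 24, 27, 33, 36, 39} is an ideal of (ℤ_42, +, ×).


Check ideal conditions for I = {0, 3, 6, 9, 11, 12, 15, 18, 21, 24, 27, 33, 36, 39} in ℤ_42:
(1) I is an additive subgroup? No
(2) For r ∈ ℤ_42 and a ∈ I: r·a ∈ I? No  [counterexample: r=2, a=11, r·a mod 42 = 22 ∉ I]

No, I is not an ideal of ℤ_42


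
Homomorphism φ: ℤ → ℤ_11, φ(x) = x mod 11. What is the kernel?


Kernel = preimage of identity
ker(φ) = {x ∈ ℤ : x ≡ 0 (mod 11)} = 11ℤ = {0, ±11, ±22, ...}

ker(φ) = 11ℤ


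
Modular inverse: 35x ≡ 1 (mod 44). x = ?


Use the extended Euclidean algorithm to write 1 = 35·s + 44·t; then s mod 44 is the inverse.
Euclidean algorithm:
  35 = 0·44 + 35
  44 = 1·35 + 9
  35 = 3·9 + 8
  9 = 1·8 + 1
  8 = 8·1 + 0
gcd(35,44) = 1
Back-substitution gives: 35·(-5) + 44·(4) = 1
So 35⁻¹ ≡ -5 ≡ 39 (mod 44)
Check: 35 × 39 = 1365 ≡ 1 (mod 44) ✓

35⁻¹ ≡ 39 (mod 44)


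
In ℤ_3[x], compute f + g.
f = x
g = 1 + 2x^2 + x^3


Add coefficients mod 3:
x^0: 0 + 1 = 1 (mod 3)
x^1: 1 + 0 = 1 (mod 3)
x^2: 0 + 2 = 2 (mod 3)
x^3: 0 + 1 = 1 (mod 3)
Result: 1 + x + 2x^2 + x^3

f + g = 1 + x + 2x^2 + x^3


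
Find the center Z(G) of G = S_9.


Z(G) = {g ∈ G | gx = xg for all x ∈ G}
S_n is non-abelian for n ≥ 3; Z(S_9) is trivial

Z(S_9) = {e}


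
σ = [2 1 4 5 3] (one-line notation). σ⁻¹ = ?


To find σ⁻¹, swap domain and range:
σ(1) = 2 → σ⁻¹(2) = 1
σ(2) = 1 → σ⁻¹(1) = 2
σ(3) = 4 → σ⁻¹(4) = 3
σ(4) = 5 → σ⁻¹(5) = 4
σ(5) = 3 → σ⁻¹(3) = 5

σ⁻¹ = [2 1 5 3 4]


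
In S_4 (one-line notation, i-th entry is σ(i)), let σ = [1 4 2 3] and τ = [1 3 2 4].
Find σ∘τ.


σ∘τ: apply τ first, then σ
1 →τ 1 →σ 1
2 →τ 3 →σ 2
3 →τ 2 →σ 4
4 →τ 4 →σ 3

σ∘τ = [1 2 4 3]


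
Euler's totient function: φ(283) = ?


Factor n: 283 = 283
φ(n) = n · ∏(1 - 1/p) over distinct primes p | n
φ(283) = 283 · (1 - 1/283) = 282

φ(283) = 282


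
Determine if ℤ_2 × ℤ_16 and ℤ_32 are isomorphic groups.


Comparing ℤ_2 × ℤ_16 and ℤ_32:
gcd(2,16) = 2 ≠ 1. Max element order in ℤ_2×ℤ_16 is lcm(2,16) = 16 < 32, so it has no element of order 32

No, ℤ_2 × ℤ_16 ≇ ℤ_32


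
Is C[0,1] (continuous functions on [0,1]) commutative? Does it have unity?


pointwise +,× is commutative with unity (constant 1); but bump functions with disjoint support multiply to 0 — zero divisors, so not an integral domain
Commutative: Yes
Integral domain: No
Has unity: Yes

C[0,1] (continuous functions on [0,1]): Commutative=Yes, Unity=Yes


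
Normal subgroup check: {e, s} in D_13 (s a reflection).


H = {e, s} in D_13 (s a reflection)
r·s·r⁻¹ = sr⁻² ≠ s for n ≥ 3, so {e, s} is not closed under conjugation

No, not a normal subgroup


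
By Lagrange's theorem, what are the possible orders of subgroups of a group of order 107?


Lagrange's theorem: |H| divides |G|
|G| = 107
Divisors of 107: 1, 107

Possible subgroup orders: {1, 107}


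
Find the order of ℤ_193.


ℤ_n has n elements.

|ℤ_193| = 193


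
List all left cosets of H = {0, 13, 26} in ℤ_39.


H = {0, 13, 26}, |H| = 3
Number of cosets = |G|/|H| = 39/3 = 13
0 + H = {0, 13, 26}
1 + H = {1, 14, 27}
2 + H = {2, 15, 28}
3 + H = {3, 16, 29}
4 + H = {4, 17, 30}
5 + H = {5, 18, 31}
6 + H = {6, 19, 32}
7 + H = {7, 20, 33}
8 + H = {8, 21, 34}
9 + H = {9, 22, 35}
10 + H = {10, 23, 36}
11 + H = {11, 24, 37}
12 + H = {12, 25, 38}

Cosets: 0+H={0,13,26}; 1+H={1,14,27}; 2+H={2,15,28}; 3+H={3,16,29}; 4+H={4,17,30}; 5+H={5,18,31}; 6+H={6,19,32}; 7+H={7,20,33}; 8+H={8,21,34}; 9+H={9,22,35}; 10+H={10,23,36}; 11+H={11,24,37}; 12+H={12,25,38}


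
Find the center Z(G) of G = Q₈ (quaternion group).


Z(G) = {g ∈ G | gx = xg for all x ∈ G}
In Q₈ = {±1, ±i, ±j, ±k}, only ±1 commute with every element

Z(Q₈ (quaternion group)) = {1, -1}


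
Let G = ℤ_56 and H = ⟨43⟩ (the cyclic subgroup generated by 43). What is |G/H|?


|⟨43⟩| = n / gcd(43, 56) = 56 / 1 = 56
H is normal (ℤ_56 is abelian).
|G/H| = |G| / |H| = 56 / 56 = 1

|G/H| = 1


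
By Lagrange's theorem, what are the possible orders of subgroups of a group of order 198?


Lagrange's theorem: |H| divides |G|
|G| = 198
Divisors of 198: 1, 2, 3, 6, 9, 11, 18, 22, 33, 66, 99, 198

Possible subgroup orders: {1, 2, 3, 6, 9, 11, 18, 22, 33, 66, 99, 198}


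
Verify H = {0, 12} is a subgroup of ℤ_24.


Subgroup test for H = {0, 12} in (ℤ_24, +):
(1) 0 ∈ H? Yes
(2) Closure: for all a,b ∈ H, (a+b) mod 24 ∈ H? Yes
(3) Inverses: for all a ∈ H, -a mod 24 ∈ H? Yes

Yes, H is a subgroup of ℤ_24


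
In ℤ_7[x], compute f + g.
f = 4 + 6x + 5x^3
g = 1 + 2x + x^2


Add coefficients mod 7:
x^0: 4 + 1 = 5 (mod 7)
x^1: 6 + 2 = 1 (mod 7)
x^2: 0 + 1 = 1 (mod 7)
x^3: 5 + 0 = 5 (mod 7)
Result: 5 + x + x^2 + 5x^3

f + g = 5 + x + x^2 + 5x^3


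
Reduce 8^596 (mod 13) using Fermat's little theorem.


Fermat's little theorem: if p is prime and gcd(a,p)=1, then a^(p-1) ≡ 1 (mod p)
p = 13 is prime, gcd(8,13) = 1
Reduce exponent: 596 mod 12 = 8
So 8^596 ≡ 8^8 (mod 13)
8^8 mod 13 = 1

8^596 ≡ 1 (mod 13)


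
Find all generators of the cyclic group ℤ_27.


g generates ℤ_n iff gcd(g,n) = 1
Prime factors of 27: 3
Generators are g ∈ {1,...,26} not divisible by any of these primes.
Generators: {1, 2, 4, 5, 7, 8, 10, 11, 13, 14, 16, 17, 19, 20, 22, 23, 25, 26}
Number of generators = φ(27) = 18

Generators of ℤ_27 = {1, 2, 4, 5, 7, 8, 10, 11, 13, 14, 16, 17, 19, 20, 22, 23, 25, 26}


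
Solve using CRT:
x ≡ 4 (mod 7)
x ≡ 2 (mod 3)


m₁ = 7, m₂ = 3, gcd = 1, so CRT applies. M = m₁·m₂ = 21
Let M₁ = M/m₁ = 3, M₂ = M/m₂ = 7
Find y₁ ≡ M₁⁻¹ (mod m₁): 3⁻¹ ≡ 5 (mod 7)
Find y₂ ≡ M₂⁻¹ (mod m₂): 7⁻¹ ≡ 1 (mod 3)
x = a₁·M₁·y₁ + a₂·M₂·y₂ = 4·3·5 + 2·7·1 = 74
Reduce mod 21: x ≡ 11
Check: 11 mod 7 = 4 ✓, 11 mod 3 = 2 ✓

x ≡ 11 (mod 21)


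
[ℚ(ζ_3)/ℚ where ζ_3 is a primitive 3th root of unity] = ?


[ℚ(ζ_n):ℚ] = deg Φ_n(x) = φ(n). Here φ(3) = 2

[ℚ(ζ_3)/ℚ where ζ_3 is a primitive 3th root of unity] = 2


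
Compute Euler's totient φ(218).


Factor n: 218 = 2 × 109
φ(n) = n · ∏(1 - 1/p) over distinct primes p | n
φ(218) = 218 · (1 - 1/2) · (1 - 1/109) = 108

φ(218) = 108


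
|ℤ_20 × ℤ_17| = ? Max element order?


|ℤ_20 × ℤ_17| = 20 × 17 = 340
Max element order = lcm(20,17) = 340
Cyclic? Yes (gcd=1)

|ℤ_20×ℤ_17| = 340, max element order = 340


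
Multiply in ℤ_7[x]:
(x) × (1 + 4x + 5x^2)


Expand and collect like terms; reduce coefficients mod 7:
x^0: 0·1 = 0 ≡ 0 (mod 7)
x^1: 0·4 + 1·1 = 1 ≡ 1 (mod 7)
x^2: 0·5 + 1·4 = 4 ≡ 4 (mod 7)
x^3: 1·5 = 5 ≡ 5 (mod 7)
Result: x + 4x^2 + 5x^3

f · g = x + 4x^2 + 5x^3


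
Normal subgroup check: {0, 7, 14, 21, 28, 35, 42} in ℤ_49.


H = {0, 7, 14, 21, 28, 35, 42} in ℤ_49
ℤ_49 is abelian; every subgroup of an abelian group is normal

Yes, normal subgroup


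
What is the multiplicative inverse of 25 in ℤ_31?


Use the extended Euclidean algorithm to write 1 = 25·s + 31·t; then s mod 31 is the inverse.
Euclidean algorithm:
  25 = 0·31 + 25
  31 = 1·25 + 6
  25 = 4·6 + 1
  6 = 6·1 + 0
gcd(25,31) = 1
Back-substitution gives: 25·(5) + 31·(-4) = 1
So 25⁻¹ ≡ 5 ≡ 5 (mod 31)
Check: 25 × 5 = 125 ≡ 1 (mod 31) ✓

25⁻¹ ≡ 5 (mod 31)


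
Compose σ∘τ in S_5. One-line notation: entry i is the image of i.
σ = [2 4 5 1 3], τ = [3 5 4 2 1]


σ∘τ: apply τ first, then σ
1 →τ 3 →σ 5
2 →τ 5 →σ 3
3 →τ 4 →σ 1
4 →τ 2 →σ 4
5 →τ 1 →σ 2

σ∘τ = [5 3 1 4 2]


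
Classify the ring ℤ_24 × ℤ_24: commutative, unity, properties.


Direct product ring; commutative with unity (1,1); but (1,0)·(0,1) = (0,0) gives zero divisors, so not an integral domain
Commutative: Yes
Integral domain: No
Has unity: Yes

ℤ_24 × ℤ_24: Commutative=Yes, Unity=Yes


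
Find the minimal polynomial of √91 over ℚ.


√91 satisfies x² - 91 = 0, irreducible over ℚ since 91 is squarefree

Minimal polynomial: x² - 91


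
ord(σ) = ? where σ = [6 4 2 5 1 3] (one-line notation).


Cycle decomposition: (1 6 3 2 4 5)
Cycle lengths: 6
Order = lcm(6) = 6

ord(σ) = 6


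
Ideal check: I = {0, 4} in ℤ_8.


Check ideal conditions for I = {0, 4} in ℤ_8:
(1) I is an additive subgroup? Yes
(2) For r ∈ ℤ_8 and a ∈ I: r·a ∈ I? Yes

Yes, I is an ideal of ℤ_8


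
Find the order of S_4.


|S_n| = n! (number of permutations of n symbols)
|S_4| = 4! = 24

|S_4| = 24


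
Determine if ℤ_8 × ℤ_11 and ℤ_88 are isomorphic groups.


Comparing ℤ_8 × ℤ_11 and ℤ_88:
gcd(8,11) = 1, so ℤ_8 × ℤ_11 ≅ ℤ_88 (CRT)

Yes, ℤ_8 × ℤ_11 ≅ ℤ_88


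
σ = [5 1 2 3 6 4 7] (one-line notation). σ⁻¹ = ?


To find σ⁻¹, swap domain and range:
σ(1) = 5 → σ⁻¹(5) = 1
σ(2) = 1 → σ⁻¹(1) = 2
σ(3) = 2 → σ⁻¹(2) = 3
σ(4) = 3 → σ⁻¹(3) = 4
σ(5) = 6 → σ⁻¹(6) = 5
σ(6) = 4 → σ⁻¹(4) = 6
σ(7) = 7 → σ⁻¹(7) = 7

σ⁻¹ = [2 3 4 6 1 5 7]


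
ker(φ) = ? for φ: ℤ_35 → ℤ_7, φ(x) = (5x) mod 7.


Kernel = preimage of identity
ker(φ) = {x ∈ ℤ_35 : 5x ≡ 0 (mod 7)}. Since 7 | 35, φ is well-defined. The kernel is the cyclic subgroup ⟨7⟩ of ℤ_35 (order 5), i.e. {0, 7, 14, 21, 28}

ker(φ) = {0, 7, 14, 21, 28}


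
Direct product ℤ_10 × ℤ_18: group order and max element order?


|ℤ_10 × ℤ_18| = 10 × 18 = 180
Max element order = lcm(10,18) = 90
Cyclic? No (gcd=2)

|ℤ_10×ℤ_18| = 180, max element order = 90


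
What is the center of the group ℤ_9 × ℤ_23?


Z(G) = {g ∈ G | gx = xg for all x ∈ G}
Direct product of abelian groups is abelian, so Z(G) = G

Z(ℤ_9 × ℤ_23) = ℤ_9 × ℤ_23


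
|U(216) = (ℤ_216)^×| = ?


U(n) is the group of units mod n; |U(n)| = φ(n)
|U(216)| = φ(216) = 72

|U(216) = (ℤ_216)^×| = 72


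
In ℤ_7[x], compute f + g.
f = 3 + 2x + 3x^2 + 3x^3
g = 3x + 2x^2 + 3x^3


Add coefficients mod 7:
x^0: 3 + 0 = 3 (mod 7)
x^1: 2 + 3 = 5 (mod 7)
x^2: 3 + 2 = 5 (mod 7)
x^3: 3 + 3 = 6 (mod 7)
Result: 3 + 5x + 5x^2 + 6x^3

f + g = 3 + 5x + 5x^2 + 6x^3


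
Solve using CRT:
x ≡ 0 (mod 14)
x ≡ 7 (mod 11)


m₁ = 14, m₂ = 11, gcd = 1, so CRT applies. M = m₁·m₂ = 154
Let M₁ = M/m₁ = 11, M₂ = M/m₂ = 14
Find y₁ ≡ M₁⁻¹ (mod m₁): 11⁻¹ ≡ 9 (mod 14)
Find y₂ ≡ M₂⁻¹ (mod m₂): 14⁻¹ ≡ 4 (mod 11)
x = a₁·M₁·y₁ + a₂·M₂·y₂ = 0·11·9 + 7·14·4 = 392
Reduce mod 154: x ≡ 84
Check: 84 mod 14 = 0 ✓, 84 mod 11 = 7 ✓

x ≡ 84 (mod 154)


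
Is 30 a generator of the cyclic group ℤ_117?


g generates ℤ_n iff gcd(g, n) = 1
gcd(30, 117) = 3
Since gcd = 3 ≠ 1, ⟨30⟩ has order 39 < 117, so 30 is not a generator.

No, 30 does not generate ℤ_117


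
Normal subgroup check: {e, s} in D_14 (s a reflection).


H = {e, s} in D_14 (s a reflection)
r·s·r⁻¹ = sr⁻² ≠ s for n ≥ 3, so {e, s} is not closed under conjugation

No, not a normal subgroup


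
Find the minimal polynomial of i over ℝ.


i satisfies x² + 1 = 0, irreducible over ℝ

Minimal polynomial: x² + 1


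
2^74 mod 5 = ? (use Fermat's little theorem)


Fermat's little theorem: if p is prime and gcd(a,p)=1, then a^(p-1) ≡ 1 (mod p)
p = 5 is prime, gcd(2,5) = 1
Reduce exponent: 74 mod 4 = 2
So 2^74 ≡ 2^2 (mod 5)
2^2 mod 5 = 4

2^74 ≡ 4 (mod 5)


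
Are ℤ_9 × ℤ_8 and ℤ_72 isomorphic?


Comparing ℤ_9 × ℤ_8 and ℤ_72:
gcd(9,8) = 1, so ℤ_9 × ℤ_8 ≅ ℤ_72 (CRT)

Yes, ℤ_9 × ℤ_8 ≅ ℤ_72


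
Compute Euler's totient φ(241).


Factor n: 241 = 241
φ(n) = n · ∏(1 - 1/p) over distinct primes p | n
φ(241) = 241 · (1 - 1/241) = 240

φ(241) = 240


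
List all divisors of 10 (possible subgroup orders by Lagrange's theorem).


Lagrange's theorem: |H| divides |G|
|G| = 10
Divisors of 10: 1, 2, 5, 10

Possible subgroup orders: {1, 2, 5, 10}


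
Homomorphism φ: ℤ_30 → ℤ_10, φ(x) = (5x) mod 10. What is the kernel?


Kernel = preimage of identity
ker(φ) = {x ∈ ℤ_30 : 5x ≡ 0 (mod 10)}. Since 10 | 30, φ is well-defined. The kernel is the cyclic subgroup ⟨2⟩ of ℤ_30 (order 15), i.e. {0, 2, 4, 6, 8, 10, 12, 14, 16, 18, 20, 22, 24, 26, 28}

ker(φ) = {0, 2, 4, 6, 8, 10, 12, 14, 16, 18, 20, 22, 24, 26, 28}


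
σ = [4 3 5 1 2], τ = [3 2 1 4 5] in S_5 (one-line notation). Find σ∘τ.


σ∘τ: apply τ first, then σ
1 →τ 3 →σ 5
2 →τ 2 →σ 3
3 →τ 1 →σ 4
4 →τ 4 →σ 1
5 →τ 5 →σ 2

σ∘τ = [5 3 4 1 2]


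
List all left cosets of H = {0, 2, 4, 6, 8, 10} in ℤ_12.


H = {0, 2, 4, 6, 8, 10}, |H| = 6
Number of cosets = |G|/|H| = 12/6 = 2
0 + H = {0, 2, 4, 6, 8, 10}
1 + H = {1, 3, 5, 7, 9, 11}

Cosets: 0+H={0,2,4,6,8,10}; 1+H={1,3,5,7,9,11}


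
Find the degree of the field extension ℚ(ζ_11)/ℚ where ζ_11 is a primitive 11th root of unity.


[ℚ(ζ_n):ℚ] = deg Φ_n(x) = φ(n). Here φ(11) = 10

[ℚ(ζ_11)/ℚ where ζ_11 is a primitive 11th root of unity] = 10


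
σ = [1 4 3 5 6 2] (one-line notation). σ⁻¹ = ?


To find σ⁻¹, swap domain and range:
σ(1) = 1 → σ⁻¹(1) = 1
σ(2) = 4 → σ⁻¹(4) = 2
σ(3) = 3 → σ⁻¹(3) = 3
σ(4) = 5 → σ⁻¹(5) = 4
σ(5) = 6 → σ⁻¹(6) = 5
σ(6) = 2 → σ⁻¹(2) = 6

σ⁻¹ = [1 6 3 2 4 5]


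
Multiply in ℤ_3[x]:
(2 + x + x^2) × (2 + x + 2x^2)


Expand and collect like terms; reduce coefficients mod 3:
x^0: 2·2 = 4 ≡ 1 (mod 3)
x^1: 2·1 + 1·2 = 4 ≡ 1 (mod 3)
x^2: 2·2 + 1·1 + 1·2 = 7 ≡ 1 (mod 3)
x^3: 1·2 + 1·1 = 3 ≡ 0 (mod 3)
x^4: 1·2 = 2 ≡ 2 (mod 3)
Result: 1 + x + x^2 + 2x^4

f · g = 1 + x + x^2 + 2x^4


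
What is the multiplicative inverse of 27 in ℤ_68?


Use the extended Euclidean algorithm to write 1 = 27·s + 68·t; then s mod 68 is the inverse.
Euclidean algorithm:
  27 = 0·68 + 27
  68 = 2·27 + 14
  27 = 1·14 + 13
  14 = 1·13 + 1
  13 = 13·1 + 0
gcd(27,68) = 1
Back-substitution gives: 27·(-5) + 68·(2) = 1
So 27⁻¹ ≡ -5 ≡ 63 (mod 68)
Check: 27 × 63 = 1701 ≡ 1 (mod 68) ✓

27⁻¹ ≡ 63 (mod 68)


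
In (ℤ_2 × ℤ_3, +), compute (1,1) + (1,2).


Operation: componentwise addition mod (2, 3)
(1,1) + (1,2) = ((a₁+b₁) mod 2, (a₂+b₂) mod 3) with a = (1,1), b = (1,2)

(1,1) + (1,2) = (0,0)


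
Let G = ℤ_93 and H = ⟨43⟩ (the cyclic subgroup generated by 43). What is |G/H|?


|⟨43⟩| = n / gcd(43, 93) = 93 / 1 = 93
H is normal (ℤ_93 is abelian).
|G/H| = |G| / |H| = 93 / 93 = 1

|G/H| = 1


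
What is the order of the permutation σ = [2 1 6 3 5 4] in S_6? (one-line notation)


Cycle decomposition: (1 2) (3 6 4)
Cycle lengths: 2, 3
Order = lcm(2, 3) = 6

ord(σ) = 6


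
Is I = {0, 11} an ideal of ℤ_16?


Check ideal conditions for I = {0, 11} in ℤ_16:
(1) I is an additive subgroup? No
(2) For r ∈ ℤ_16 and a ∈ I: r·a ∈ I? No  [counterexample: r=2, a=11, r·a mod 16 = 6 ∉ I]

No, I is not an ideal of ℤ_16


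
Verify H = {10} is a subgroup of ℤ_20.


Subgroup test for H = {10} in (ℤ_20, +):
(1) 0 ∈ H? No
(2) Closure: for all a,b ∈ H, (a+b) mod 20 ∈ H? No  [counterexample: 10 + 10 = 0 ∉ H]
(3) Inverses: for all a ∈ H, -a mod 20 ∈ H? Yes

No, H is not a subgroup of ℤ_20


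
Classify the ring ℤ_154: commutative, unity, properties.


ℤ_154 is a commutative ring with unity 1; 154 = 2×77 is composite, so 2·77 ≡ 0 gives zero divisors (not an integral domain)
Commutative: Yes
Integral domain: No
Has unity: Yes

ℤ_154: Commutative=Yes, Unity=Yes


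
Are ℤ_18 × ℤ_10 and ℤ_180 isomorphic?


Comparing ℤ_18 × ℤ_10 and ℤ_180:
gcd(18,10) = 2 ≠ 1. Max element order in ℤ_18×ℤ_10 is lcm(18,10) = 90 < 180, so it has no element of order 180

No, ℤ_18 × ℤ_10 ≇ ℤ_180


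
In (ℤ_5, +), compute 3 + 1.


Operation: addition mod 5
3 + 1 = (a + b) mod 5 with a = 3, b = 1

3 + 1 = 4


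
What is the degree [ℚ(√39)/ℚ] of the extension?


√39 has minimal polynomial x² - 39 (irreducible over ℚ since 39 is squarefree)

[ℚ(√39)/ℚ] = 2


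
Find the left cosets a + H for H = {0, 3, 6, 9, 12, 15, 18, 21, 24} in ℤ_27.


H = {0, 3, 6, 9, 12, 15, 18, 21, 24}, |H| = 9
Number of cosets = |G|/|H| = 27/9 = 3
0 + H = {0, 3, 6, 9, 12, 15, 18, 21, 24}
1 + H = {1, 4, 7, 10, 13, 16, 19, 22, 25}
2 + H = {2, 5, 8, 11, 14, 17, 20, 23, 26}

Cosets: 0+H={0,3,6,9,12,15,18,21,24}; 1+H={1,4,7,10,13,16,19,22,25}; 2+H={2,5,8,11,14,17,20,23,26}


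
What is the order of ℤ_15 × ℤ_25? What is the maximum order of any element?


|ℤ_15 × ℤ_25| = 15 × 25 = 375
Max element order = lcm(15,25) = 75
Cyclic? No (gcd=5)

|ℤ_15×ℤ_25| = 375, max element order = 75


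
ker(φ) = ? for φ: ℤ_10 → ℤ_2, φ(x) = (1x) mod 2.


Kernel = preimage of identity
ker(φ) = {x ∈ ℤ_10 : 1x ≡ 0 (mod 2)}. Since 2 | 10, φ is well-defined. The kernel is the cyclic subgroup ⟨2⟩ of ℤ_10 (order 5), i.e. {0, 2, 4, 6, 8}

ker(φ) = {0, 2, 4, 6, 8}


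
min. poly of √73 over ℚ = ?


√73 satisfies x² - 73 = 0, irreducible over ℚ since 73 is squarefree

Minimal polynomial: x² - 73


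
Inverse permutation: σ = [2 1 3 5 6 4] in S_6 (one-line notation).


To find σ⁻¹, swap domain and range:
σ(1) = 2 → σ⁻¹(2) = 1
σ(2) = 1 → σ⁻¹(1) = 2
σ(3) = 3 → σ⁻¹(3) = 3
σ(4) = 5 → σ⁻¹(5) = 4
σ(5) = 6 → σ⁻¹(6) = 5
σ(6) = 4 → σ⁻¹(4) = 6

σ⁻¹ = [2 1 3 6 4 5]


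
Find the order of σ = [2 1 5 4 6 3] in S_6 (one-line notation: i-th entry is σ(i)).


Cycle decomposition: (1 2) (3 5 6)
Cycle lengths: 2, 3
Order = lcm(2, 3) = 6

ord(σ) = 6


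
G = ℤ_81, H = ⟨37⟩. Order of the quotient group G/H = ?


|⟨37⟩| = n / gcd(37, 81) = 81 / 1 = 81
H is normal (ℤ_81 is abelian).
|G/H| = |G| / |H| = 81 / 81 = 1

|G/H| = 1


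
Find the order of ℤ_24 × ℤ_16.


|A × B| = |A| · |B|
|ℤ_24 × ℤ_16| = 24 × 16 = 384

|ℤ_24 × ℤ_16| = 384


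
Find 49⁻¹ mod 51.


Use the extended Euclidean algorithm to write 1 = 49·s + 51·t; then s mod 51 is the inverse.
Euclidean algorithm:
  49 = 0·51 + 49
  51 = 1·49 + 2
  49 = 24·2 + 1
  2 = 2·1 + 0
gcd(49,51) = 1
Back-substitution gives: 49·(25) + 51·(-24) = 1
So 49⁻¹ ≡ 25 ≡ 25 (mod 51)
Check: 49 × 25 = 1225 ≡ 1 (mod 51) ✓

49⁻¹ ≡ 25 (mod 51)


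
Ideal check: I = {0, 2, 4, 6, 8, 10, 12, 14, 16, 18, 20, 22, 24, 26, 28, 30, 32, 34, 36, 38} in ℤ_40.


Check ideal conditions for I = {0, 2, 4, 6, 8, 10, 12, 14, 16, 18, 20, 22, 24, 26, 28, 30, 32, 34, 36, 38} in ℤ_40:
(1) I is an additive subgroup? Yes
(2) For r ∈ ℤ_40 and a ∈ I: r·a ∈ I? Yes

Yes, I is an ideal of ℤ_40


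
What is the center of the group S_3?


Z(G) = {g ∈ G | gx = xg for all x ∈ G}
S_n is non-abelian for n ≥ 3; Z(S_3) is trivial

Z(S_3) = {e}


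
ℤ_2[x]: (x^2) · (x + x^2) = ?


Expand and collect like terms; reduce coefficients mod 2:
x^0: 0·0 = 0 ≡ 0 (mod 2)
x^1: 0·1 + 0·0 = 0 ≡ 0 (mod 2)
x^2: 0·1 + 0·1 + 1·0 = 0 ≡ 0 (mod 2)
x^3: 0·1 + 1·1 = 1 ≡ 1 (mod 2)
x^4: 1·1 = 1 ≡ 1 (mod 2)
Result: x^3 + x^4

f · g = x^3 + x^4


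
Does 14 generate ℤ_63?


g generates ℤ_n iff gcd(g, n) = 1
gcd(14, 63) = 7
Since gcd = 7 ≠ 1, ⟨14⟩ has order 9 < 63, so 14 is not a generator.

No, 14 does not generate ℤ_63


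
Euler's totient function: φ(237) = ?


Factor n: 237 = 3 × 79
φ(n) = n · ∏(1 - 1/p) over distinct primes p | n
φ(237) = 237 · (1 - 1/3) · (1 - 1/79) = 156

φ(237) = 156


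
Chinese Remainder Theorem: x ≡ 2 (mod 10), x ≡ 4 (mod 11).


m₁ = 10, m₂ = 11, gcd = 1, so CRT applies. M = m₁·m₂ = 110
Let M₁ = M/m₁ = 11, M₂ = M/m₂ = 10
Find y₁ ≡ M₁⁻¹ (mod m₁): 11⁻¹ ≡ 1 (mod 10)
Find y₂ ≡ M₂⁻¹ (mod m₂): 10⁻¹ ≡ 10 (mod 11)
x = a₁·M₁·y₁ + a₂·M₂·y₂ = 2·11·1 + 4·10·10 = 422
Reduce mod 110: x ≡ 92
Check: 92 mod 10 = 2 ✓, 92 mod 11 = 4 ✓

x ≡ 92 (mod 110)


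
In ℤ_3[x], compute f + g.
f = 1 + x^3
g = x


Add coefficients mod 3:
x^0: 1 + 0 = 1 (mod 3)
x^1: 0 + 1 = 1 (mod 3)
x^2: 0 + 0 = 0 (mod 3)
x^3: 1 + 0 = 1 (mod 3)
Result: 1 + x + x^3

f + g = 1 + x + x^3


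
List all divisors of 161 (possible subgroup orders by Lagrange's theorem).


Lagrange's theorem: |H| divides |G|
|G| = 161
Divisors of 161: 1, 7, 23, 161

Possible subgroup orders: {1, 7, 23, 161}


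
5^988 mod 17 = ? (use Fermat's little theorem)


Fermat's little theorem: if p is prime and gcd(a,p)=1, then a^(p-1) ≡ 1 (mod p)
p = 17 is prime, gcd(5,17) = 1
Reduce exponent: 988 mod 16 = 12
So 5^988 ≡ 5^12 (mod 17)
5^12 mod 17 = 4

5^988 ≡ 4 (mod 17)


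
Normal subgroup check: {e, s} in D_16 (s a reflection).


H = {e, s} in D_16 (s a reflection)
r·s·r⁻¹ = sr⁻² ≠ s for n ≥ 3, so {e, s} is not closed under conjugation

No, not a normal subgroup


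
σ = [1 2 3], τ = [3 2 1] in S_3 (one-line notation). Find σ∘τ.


σ∘τ: apply τ first, then σ
1 →τ 3 →σ 3
2 →τ 2 →σ 2
3 →τ 1 →σ 1

σ∘τ = [3 2 1]


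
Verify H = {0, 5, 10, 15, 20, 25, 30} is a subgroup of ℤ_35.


Subgroup test for H = {0, 5, 10, 15, 20, 25, 30} in (ℤ_35, +):
(1) 0 ∈ H? Yes
(2) Closure: for all a,b ∈ H, (a+b) mod 35 ∈ H? Yes
(3) Inverses: for all a ∈ H, -a mod 35 ∈ H? Yes

Yes, H is a subgroup of ℤ_35


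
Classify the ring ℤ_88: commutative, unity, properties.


ℤ_88 is a commutative ring with unity 1; 88 = 2×44 is composite, so 2·44 ≡ 0 gives zero divisors (not an integral domain)
Commutative: Yes
Integral domain: No
Has unity: Yes

ℤ_88: Commutative=Yes, Unity=Yes


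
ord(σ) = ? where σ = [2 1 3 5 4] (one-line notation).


Cycle decomposition: (1 2) (4 5)
Cycle lengths: 2, 2
Order = lcm(2, 2) = 2

ord(σ) = 2


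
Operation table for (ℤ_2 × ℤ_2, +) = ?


Elements: {(0,0), (0,1), (1,0), (1,1)}
Operation: componentwise addition mod (2, 2)
Entry (a, b) = ((a₁+b₁) mod 2, (a₂+b₂) mod 2)

Cayley table:
      | (0,0) | (0,1) | (1,0) | (1,1)
(0,0) | (0,0) | (0,1) | (1,0) | (1,1)
(0,1) | (0,1) | (0,0) | (1,1) | (1,0)
(1,0) | (1,0) | (1,1) | (0,0) | (0,1)
(1,1) | (1,1) | (1,0) | (0,1) | (0,0)


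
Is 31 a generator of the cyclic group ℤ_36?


g generates ℤ_n iff gcd(g, n) = 1
gcd(31, 36) = 1
Since gcd = 1, 31 is a generator.

Yes, 31 generates ℤ_36


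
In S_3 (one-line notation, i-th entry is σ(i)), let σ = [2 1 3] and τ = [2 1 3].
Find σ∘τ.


σ∘τ: apply τ first, then σ
1 →τ 2 →σ 1
2 →τ 1 →σ 2
3 →τ 3 →σ 3

σ∘τ = [1 2 3]


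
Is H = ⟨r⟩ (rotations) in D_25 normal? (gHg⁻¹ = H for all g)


H = ⟨r⟩ (rotations) in D_25
The rotation subgroup ⟨r⟩ has index 2 in D_25, so it is normal

Yes, normal subgroup


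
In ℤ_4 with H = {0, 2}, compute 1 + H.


1 + H = {1 + h (mod 4) : h ∈ H}
1+0=1, 1+2=3

1 + H = {1, 3}


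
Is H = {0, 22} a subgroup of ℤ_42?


Subgroup test for H = {0, 22} in (ℤ_42, +):
(1) 0 ∈ H? Yes
(2) Closure: for all a,b ∈ H, (a+b) mod 42 ∈ H? No  [counterexample: 22 + 22 = 2 ∉ H]
(3) Inverses: for all a ∈ H, -a mod 42 ∈ H? No

No, H is not a subgroup of ℤ_42


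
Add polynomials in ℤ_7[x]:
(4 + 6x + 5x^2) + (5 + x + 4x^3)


Add coefficients mod 7:
x^0: 4 + 5 = 2 (mod 7)
x^1: 6 + 1 = 0 (mod 7)
x^2: 5 + 0 = 5 (mod 7)
x^3: 0 + 4 = 4 (mod 7)
Result: 2 + 5x^2 + 4x^3

f + g = 2 + 5x^2 + 4x^3


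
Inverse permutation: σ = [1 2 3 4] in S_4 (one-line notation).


To find σ⁻¹, swap domain and range:
σ(1) = 1 → σ⁻¹(1) = 1
σ(2) = 2 → σ⁻¹(2) = 2
σ(3) = 3 → σ⁻¹(3) = 3
σ(4) = 4 → σ⁻¹(4) = 4

σ⁻¹ = [1 2 3 4]


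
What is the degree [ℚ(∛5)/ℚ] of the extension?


∛5 has minimal polynomial x³ - 5 (irreducible over ℚ since 5 is not a perfect cube)

[ℚ(∛5)/ℚ] = 3


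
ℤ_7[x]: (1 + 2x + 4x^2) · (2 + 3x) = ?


Expand and collect like terms; reduce coefficients mod 7:
x^0: 1·2 = 2 ≡ 2 (mod 7)
x^1: 1·3 + 2·2 = 7 ≡ 0 (mod 7)
x^2: 2·3 + 4·2 = 14 ≡ 0 (mod 7)
x^3: 4·3 = 12 ≡ 5 (mod 7)
Result: 2 + 5x^3

f · g = 2 + 5x^3


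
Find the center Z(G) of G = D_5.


Z(G) = {g ∈ G | gx = xg for all x ∈ G}
For odd n, Z(D_n) = {e}: no nontrivial rotation commutes with all reflections

Z(D_5) = {e}


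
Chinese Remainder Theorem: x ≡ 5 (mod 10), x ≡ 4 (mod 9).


m₁ = 10, m₂ = 9, gcd = 1, so CRT applies. M = m₁·m₂ = 90
Let M₁ = M/m₁ = 9, M₂ = M/m₂ = 10
Find y₁ ≡ M₁⁻¹ (mod m₁): 9⁻¹ ≡ 9 (mod 10)
Find y₂ ≡ M₂⁻¹ (mod m₂): 10⁻¹ ≡ 1 (mod 9)
x = a₁·M₁·y₁ + a₂·M₂·y₂ = 5·9·9 + 4·10·1 = 445
Reduce mod 90: x ≡ 85
Check: 85 mod 10 = 5 ✓, 85 mod 9 = 4 ✓

x ≡ 85 (mod 90)


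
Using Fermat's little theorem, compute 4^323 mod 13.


Fermat's little theorem: if p is prime and gcd(a,p)=1, then a^(p-1) ≡ 1 (mod p)
p = 13 is prime, gcd(4,13) = 1
Reduce exponent: 323 mod 12 = 11
So 4^323 ≡ 4^11 (mod 13)
4^11 mod 13 = 10

4^323 ≡ 10 (mod 13)
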